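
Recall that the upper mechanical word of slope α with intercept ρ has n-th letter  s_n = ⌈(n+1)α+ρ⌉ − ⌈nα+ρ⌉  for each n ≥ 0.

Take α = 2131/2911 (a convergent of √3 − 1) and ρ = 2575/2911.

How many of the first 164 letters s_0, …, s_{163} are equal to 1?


#1s = Σ_{n=0}^{163} s_n = Σ_{n=0}^{163} (⌈(n+1)α+ρ⌉ − ⌈nα+ρ⌉)
the sum telescopes: every ⌈nα+ρ⌉ with 0 < n < 164 appears once with + and once with −, leaving ⌈164α+ρ⌉ − ⌈0·α+ρ⌉
164α + ρ = (164·2131 + 2575) / 2911 = 352059/2911
ρ = 2575/2911
⌈352059/2911⌉ = 121,  ⌈2575/2911⌉ = 1
#1s = 121 − 1 = 120

120


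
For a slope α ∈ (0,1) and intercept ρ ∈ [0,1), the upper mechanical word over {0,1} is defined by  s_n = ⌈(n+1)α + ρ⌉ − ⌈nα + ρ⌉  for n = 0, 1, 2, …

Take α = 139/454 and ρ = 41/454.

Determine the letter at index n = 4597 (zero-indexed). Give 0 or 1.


(n+1)α + ρ = (4598·139 + 41) / 454 = 639163/454
nα + ρ     = (4597·139 + 41) / 454 = 639024/454
⌈639163/454⌉ = 1408,  ⌈639024/454⌉ = 1408
s_{4597} = 1408 − 1408 = 0

0


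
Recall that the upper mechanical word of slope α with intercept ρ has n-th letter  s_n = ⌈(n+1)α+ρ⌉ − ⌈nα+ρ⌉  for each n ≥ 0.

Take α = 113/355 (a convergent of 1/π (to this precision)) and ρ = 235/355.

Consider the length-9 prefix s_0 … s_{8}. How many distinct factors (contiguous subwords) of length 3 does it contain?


t_n = ⌈(n·113+235)/355⌉ for n = 0 … 9:
  n=0…9: ⌈235/355⌉=1 ⌈348/355⌉=1 ⌈461/355⌉=2 ⌈574/355⌉=2 ⌈687/355⌉=2 ⌈800/355⌉=3 ⌈913/355⌉=3 ⌈1026/355⌉=3 ⌈1139/355⌉=4 ⌈1252/355⌉=4
s_n = t_(n+1) − t_n for n = 0 … 8 gives
prefix = 010010010
slide a length-3 window over [0..2] … [6..8] (7 windows); first occurrence of each distinct factor:
  [  0..  2] 010
  [  1..  3] 100
  [  2..  4] 001
  (the other 4 windows repeat one of these)
distinct factors: {001, 010, 100}
count = 3  (Sturmian bound for length 3 is 4)

3


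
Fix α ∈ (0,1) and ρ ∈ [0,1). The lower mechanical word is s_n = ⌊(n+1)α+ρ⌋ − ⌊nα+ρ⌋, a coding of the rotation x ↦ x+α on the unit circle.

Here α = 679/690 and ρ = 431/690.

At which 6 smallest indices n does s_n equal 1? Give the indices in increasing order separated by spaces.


n=0: ⌊1110/690⌋−⌊431/690⌋ = 1−0 = 1  ← one
n=1: ⌊1789/690⌋−⌊1110/690⌋ = 2−1 = 1  ← one
n=2: ⌊2468/690⌋−⌊1789/690⌋ = 3−2 = 1  ← one
n=3: ⌊3147/690⌋−⌊2468/690⌋ = 4−3 = 1  ← one
n=4: ⌊3826/690⌋−⌊3147/690⌋ = 5−4 = 1  ← one
n=5: ⌊4505/690⌋−⌊3826/690⌋ = 6−5 = 1  ← one
positions of the first 6 ones: 0 1 2 3 4 5

0 1 2 3 4 5


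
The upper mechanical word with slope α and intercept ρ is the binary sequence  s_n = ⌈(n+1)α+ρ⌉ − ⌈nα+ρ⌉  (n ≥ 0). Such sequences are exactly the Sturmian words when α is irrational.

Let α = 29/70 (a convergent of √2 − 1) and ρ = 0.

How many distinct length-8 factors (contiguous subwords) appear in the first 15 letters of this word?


6

t_n = ⌈(n·29)/70⌉ for n = 0 … 15:
  n=0…9: ⌈0/70⌉=0 ⌈29/70⌉=1 ⌈58/70⌉=1 ⌈87/70⌉=2 ⌈116/70⌉=2 ⌈145/70⌉=3 ⌈174/70⌉=3 ⌈203/70⌉=3 ⌈232/70⌉=4 ⌈261/70⌉=4
  n=10…15: ⌈290/70⌉=5 ⌈319/70⌉=5 ⌈348/70⌉=5 ⌈377/70⌉=6 ⌈406/70⌉=6 ⌈435/70⌉=7
s_n = t_(n+1) − t_n for n = 0 … 14 gives
prefix = 101010010100101
slide a length-8 window over [0..7] … [7..14] (8 windows); first occurrence of each distinct factor:
  [  0..  7] 10101001
  [  1..  8] 01010010
  [  2..  9] 10100101
  [  3.. 10] 01001010
  [  4.. 11] 10010100
  [  5.. 12] 00101001
  (the other 2 windows repeat one of these)
distinct factors: {00101001, 01001010, 01010010, 10010100, 10100101, 10101001}
count = 6  (Sturmian bound for length 8 is 9)


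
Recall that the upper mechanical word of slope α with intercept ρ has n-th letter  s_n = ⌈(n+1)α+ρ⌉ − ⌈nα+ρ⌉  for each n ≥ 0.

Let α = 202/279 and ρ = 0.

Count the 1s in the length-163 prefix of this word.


#1s = Σ_{n=0}^{162} s_n = Σ_{n=0}^{162} (⌈(n+1)α+ρ⌉ − ⌈nα+ρ⌉)
the sum telescopes: every ⌈nα+ρ⌉ with 0 < n < 163 appears once with + and once with −, leaving ⌈163α+ρ⌉ − ⌈0·α+ρ⌉
163α + ρ = (163·202) / 279 = 32926/279
ρ = 0/279
⌈32926/279⌉ = 119,  ⌈0/279⌉ = 0
#1s = 119 − 0 = 119

119


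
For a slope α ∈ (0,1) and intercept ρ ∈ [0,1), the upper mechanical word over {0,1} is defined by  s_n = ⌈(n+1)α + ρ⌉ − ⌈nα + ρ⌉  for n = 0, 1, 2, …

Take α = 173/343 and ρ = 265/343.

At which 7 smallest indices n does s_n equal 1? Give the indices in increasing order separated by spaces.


0 2 4 6 8 10 12

n=0: ⌈438/343⌉−⌈265/343⌉ = 2−1 = 1  ← one
n=1: ⌈611/343⌉−⌈438/343⌉ = 2−2 = 0
n=2: ⌈784/343⌉−⌈611/343⌉ = 3−2 = 1  ← one
n=3: ⌈957/343⌉−⌈784/343⌉ = 3−3 = 0
n=4: ⌈1130/343⌉−⌈957/343⌉ = 4−3 = 1  ← one
n=5: ⌈1303/343⌉−⌈1130/343⌉ = 4−4 = 0
n=6: ⌈1476/343⌉−⌈1303/343⌉ = 5−4 = 1  ← one
n=7: ⌈1649/343⌉−⌈1476/343⌉ = 5−5 = 0
n=8: ⌈1822/343⌉−⌈1649/343⌉ = 6−5 = 1  ← one
n=9: ⌈1995/343⌉−⌈1822/343⌉ = 6−6 = 0
n=10: ⌈2168/343⌉−⌈1995/343⌉ = 7−6 = 1  ← one
n=11: ⌈2341/343⌉−⌈2168/343⌉ = 7−7 = 0
n=12: ⌈2514/343⌉−⌈2341/343⌉ = 8−7 = 1  ← one
positions of the first 7 ones: 0 2 4 6 8 10 12


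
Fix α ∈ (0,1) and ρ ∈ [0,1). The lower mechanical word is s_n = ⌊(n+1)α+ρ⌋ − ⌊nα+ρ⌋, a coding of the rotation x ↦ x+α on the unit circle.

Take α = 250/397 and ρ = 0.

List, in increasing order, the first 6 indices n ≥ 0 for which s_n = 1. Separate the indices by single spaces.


n=0: ⌊250/397⌋−⌊0/397⌋ = 0−0 = 0
n=1: ⌊500/397⌋−⌊250/397⌋ = 1−0 = 1  ← one
n=2: ⌊750/397⌋−⌊500/397⌋ = 1−1 = 0
n=3: ⌊1000/397⌋−⌊750/397⌋ = 2−1 = 1  ← one
n=4: ⌊1250/397⌋−⌊1000/397⌋ = 3−2 = 1  ← one
n=5: ⌊1500/397⌋−⌊1250/397⌋ = 3−3 = 0
n=6: ⌊1750/397⌋−⌊1500/397⌋ = 4−3 = 1  ← one
n=7: ⌊2000/397⌋−⌊1750/397⌋ = 5−4 = 1  ← one
n=8: ⌊2250/397⌋−⌊2000/397⌋ = 5−5 = 0
n=9: ⌊2500/397⌋−⌊2250/397⌋ = 6−5 = 1  ← one
positions of the first 6 ones: 1 3 4 6 7 9

1 3 4 6 7 9


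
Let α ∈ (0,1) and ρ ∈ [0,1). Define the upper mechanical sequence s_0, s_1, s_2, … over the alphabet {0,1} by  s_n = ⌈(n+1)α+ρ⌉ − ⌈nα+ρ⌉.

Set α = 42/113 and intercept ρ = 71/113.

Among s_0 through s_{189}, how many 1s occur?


#1s = Σ_{n=0}^{189} s_n = Σ_{n=0}^{189} (⌈(n+1)α+ρ⌉ − ⌈nα+ρ⌉)
the sum telescopes: every ⌈nα+ρ⌉ with 0 < n < 190 appears once with + and once with −, leaving ⌈190α+ρ⌉ − ⌈0·α+ρ⌉
190α + ρ = (190·42 + 71) / 113 = 8051/113
ρ = 71/113
⌈8051/113⌉ = 72,  ⌈71/113⌉ = 1
#1s = 72 − 1 = 71

71


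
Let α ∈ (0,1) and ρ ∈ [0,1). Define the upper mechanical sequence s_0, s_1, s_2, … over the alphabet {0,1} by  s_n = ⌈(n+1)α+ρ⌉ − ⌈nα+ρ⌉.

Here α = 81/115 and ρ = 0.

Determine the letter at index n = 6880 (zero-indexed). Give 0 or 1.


(n+1)α + ρ = (6881·81) / 115 = 557361/115
nα + ρ     = (6880·81) / 115 = 557280/115
⌈557361/115⌉ = 4847,  ⌈557280/115⌉ = 4846
s_{6880} = 4847 − 4846 = 1

1


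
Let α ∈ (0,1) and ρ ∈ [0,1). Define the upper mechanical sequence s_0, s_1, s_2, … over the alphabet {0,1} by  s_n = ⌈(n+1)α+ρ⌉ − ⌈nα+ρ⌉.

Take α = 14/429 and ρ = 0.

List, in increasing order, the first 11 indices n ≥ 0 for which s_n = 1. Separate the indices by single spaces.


0 30 61 91 122 153 183 214 245 275 306

n=0: ⌈14/429⌉−⌈0/429⌉ = 1−0 = 1  ← one
n=1: ⌈28/429⌉−⌈14/429⌉ = 1−1 = 0
n=2: ⌈42/429⌉−⌈28/429⌉ = 1−1 = 0
  …
n=30: ⌈434/429⌉−⌈420/429⌉ = 2−1 = 1  ← one
n=31: ⌈448/429⌉−⌈434/429⌉ = 2−2 = 0
n=32: ⌈462/429⌉−⌈448/429⌉ = 2−2 = 0
  …
n=61: ⌈868/429⌉−⌈854/429⌉ = 3−2 = 1  ← one
n=62: ⌈882/429⌉−⌈868/429⌉ = 3−3 = 0
n=63: ⌈896/429⌉−⌈882/429⌉ = 3−3 = 0
  …
n=91: ⌈1288/429⌉−⌈1274/429⌉ = 4−3 = 1  ← one
n=92: ⌈1302/429⌉−⌈1288/429⌉ = 4−4 = 0
n=93: ⌈1316/429⌉−⌈1302/429⌉ = 4−4 = 0
  …
n=122: ⌈1722/429⌉−⌈1708/429⌉ = 5−4 = 1  ← one
n=123: ⌈1736/429⌉−⌈1722/429⌉ = 5−5 = 0
n=124: ⌈1750/429⌉−⌈1736/429⌉ = 5−5 = 0
  …
n=153: ⌈2156/429⌉−⌈2142/429⌉ = 6−5 = 1  ← one
n=154: ⌈2170/429⌉−⌈2156/429⌉ = 6−6 = 0
n=155: ⌈2184/429⌉−⌈2170/429⌉ = 6−6 = 0
  …
n=183: ⌈2576/429⌉−⌈2562/429⌉ = 7−6 = 1  ← one
n=184: ⌈2590/429⌉−⌈2576/429⌉ = 7−7 = 0
n=185: ⌈2604/429⌉−⌈2590/429⌉ = 7−7 = 0
  …
n=214: ⌈3010/429⌉−⌈2996/429⌉ = 8−7 = 1  ← one
n=215: ⌈3024/429⌉−⌈3010/429⌉ = 8−8 = 0
n=216: ⌈3038/429⌉−⌈3024/429⌉ = 8−8 = 0
  …
n=245: ⌈3444/429⌉−⌈3430/429⌉ = 9−8 = 1  ← one
n=246: ⌈3458/429⌉−⌈3444/429⌉ = 9−9 = 0
n=247: ⌈3472/429⌉−⌈3458/429⌉ = 9−9 = 0
  …
n=275: ⌈3864/429⌉−⌈3850/429⌉ = 10−9 = 1  ← one
n=276: ⌈3878/429⌉−⌈3864/429⌉ = 10−10 = 0
n=277: ⌈3892/429⌉−⌈3878/429⌉ = 10−10 = 0
  …
n=306: ⌈4298/429⌉−⌈4284/429⌉ = 11−10 = 1  ← one
positions of the first 11 ones: 0 30 61 91 122 153 183 214 245 275 306


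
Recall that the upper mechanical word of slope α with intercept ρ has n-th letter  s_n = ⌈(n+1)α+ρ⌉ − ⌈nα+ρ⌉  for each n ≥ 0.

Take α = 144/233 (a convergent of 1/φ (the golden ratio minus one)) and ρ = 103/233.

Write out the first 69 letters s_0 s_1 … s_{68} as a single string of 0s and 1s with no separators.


101011011010110101101101011010110110101101101011010110110101101011011

n=0: ⌈(1·144+103)/233⌉ − ⌈(0·144+103)/233⌉ = ⌈247/233⌉ − ⌈103/233⌉ = 2 − 1 = 1
n=1: ⌈(2·144+103)/233⌉ − ⌈(1·144+103)/233⌉ = ⌈391/233⌉ − ⌈247/233⌉ = 2 − 2 = 0
n=2: ⌈(3·144+103)/233⌉ − ⌈(2·144+103)/233⌉ = ⌈535/233⌉ − ⌈391/233⌉ = 3 − 2 = 1
n=3: ⌈(4·144+103)/233⌉ − ⌈(3·144+103)/233⌉ = ⌈679/233⌉ − ⌈535/233⌉ = 3 − 3 = 0
n=4: ⌈(5·144+103)/233⌉ − ⌈(4·144+103)/233⌉ = ⌈823/233⌉ − ⌈679/233⌉ = 4 − 3 = 1
n=5: ⌈(6·144+103)/233⌉ − ⌈(5·144+103)/233⌉ = ⌈967/233⌉ − ⌈823/233⌉ = 5 − 4 = 1
n=6: ⌈(7·144+103)/233⌉ − ⌈(6·144+103)/233⌉ = ⌈1111/233⌉ − ⌈967/233⌉ = 5 − 5 = 0
n=7: ⌈(8·144+103)/233⌉ − ⌈(7·144+103)/233⌉ = ⌈1255/233⌉ − ⌈1111/233⌉ = 6 − 5 = 1
n=8: ⌈(9·144+103)/233⌉ − ⌈(8·144+103)/233⌉ = ⌈1399/233⌉ − ⌈1255/233⌉ = 7 − 6 = 1
n=9: ⌈(10·144+103)/233⌉ − ⌈(9·144+103)/233⌉ = ⌈1543/233⌉ − ⌈1399/233⌉ = 7 − 7 = 0
n=10: ⌈(11·144+103)/233⌉ − ⌈(10·144+103)/233⌉ = ⌈1687/233⌉ − ⌈1543/233⌉ = 8 − 7 = 1
n=11: ⌈(12·144+103)/233⌉ − ⌈(11·144+103)/233⌉ = ⌈1831/233⌉ − ⌈1687/233⌉ = 8 − 8 = 0
n=12: ⌈(13·144+103)/233⌉ − ⌈(12·144+103)/233⌉ = ⌈1975/233⌉ − ⌈1831/233⌉ = 9 − 8 = 1
n=13: ⌈(14·144+103)/233⌉ − ⌈(13·144+103)/233⌉ = ⌈2119/233⌉ − ⌈1975/233⌉ = 10 − 9 = 1
n=14: ⌈(15·144+103)/233⌉ − ⌈(14·144+103)/233⌉ = ⌈2263/233⌉ − ⌈2119/233⌉ = 10 − 10 = 0
n=15: ⌈(16·144+103)/233⌉ − ⌈(15·144+103)/233⌉ = ⌈2407/233⌉ − ⌈2263/233⌉ = 11 − 10 = 1
n=16: ⌈(17·144+103)/233⌉ − ⌈(16·144+103)/233⌉ = ⌈2551/233⌉ − ⌈2407/233⌉ = 11 − 11 = 0
n=17: ⌈(18·144+103)/233⌉ − ⌈(17·144+103)/233⌉ = ⌈2695/233⌉ − ⌈2551/233⌉ = 12 − 11 = 1
n=18: ⌈(19·144+103)/233⌉ − ⌈(18·144+103)/233⌉ = ⌈2839/233⌉ − ⌈2695/233⌉ = 13 − 12 = 1
n=19: ⌈(20·144+103)/233⌉ − ⌈(19·144+103)/233⌉ = ⌈2983/233⌉ − ⌈2839/233⌉ = 13 − 13 = 0
n=20: ⌈(21·144+103)/233⌉ − ⌈(20·144+103)/233⌉ = ⌈3127/233⌉ − ⌈2983/233⌉ = 14 − 13 = 1
n=21: ⌈(22·144+103)/233⌉ − ⌈(21·144+103)/233⌉ = ⌈3271/233⌉ − ⌈3127/233⌉ = 15 − 14 = 1
n=22: ⌈(23·144+103)/233⌉ − ⌈(22·144+103)/233⌉ = ⌈3415/233⌉ − ⌈3271/233⌉ = 15 − 15 = 0
n=23: ⌈(24·144+103)/233⌉ − ⌈(23·144+103)/233⌉ = ⌈3559/233⌉ − ⌈3415/233⌉ = 16 − 15 = 1
n=24: ⌈(25·144+103)/233⌉ − ⌈(24·144+103)/233⌉ = ⌈3703/233⌉ − ⌈3559/233⌉ = 16 − 16 = 0
n=25: ⌈(26·144+103)/233⌉ − ⌈(25·144+103)/233⌉ = ⌈3847/233⌉ − ⌈3703/233⌉ = 17 − 16 = 1
n=26: ⌈(27·144+103)/233⌉ − ⌈(26·144+103)/233⌉ = ⌈3991/233⌉ − ⌈3847/233⌉ = 18 − 17 = 1
n=27: ⌈(28·144+103)/233⌉ − ⌈(27·144+103)/233⌉ = ⌈4135/233⌉ − ⌈3991/233⌉ = 18 − 18 = 0
n=28: ⌈(29·144+103)/233⌉ − ⌈(28·144+103)/233⌉ = ⌈4279/233⌉ − ⌈4135/233⌉ = 19 − 18 = 1
n=29: ⌈(30·144+103)/233⌉ − ⌈(29·144+103)/233⌉ = ⌈4423/233⌉ − ⌈4279/233⌉ = 19 − 19 = 0
n=30: ⌈(31·144+103)/233⌉ − ⌈(30·144+103)/233⌉ = ⌈4567/233⌉ − ⌈4423/233⌉ = 20 − 19 = 1
n=31: ⌈(32·144+103)/233⌉ − ⌈(31·144+103)/233⌉ = ⌈4711/233⌉ − ⌈4567/233⌉ = 21 − 20 = 1
n=32: ⌈(33·144+103)/233⌉ − ⌈(32·144+103)/233⌉ = ⌈4855/233⌉ − ⌈4711/233⌉ = 21 − 21 = 0
n=33: ⌈(34·144+103)/233⌉ − ⌈(33·144+103)/233⌉ = ⌈4999/233⌉ − ⌈4855/233⌉ = 22 − 21 = 1
n=34: ⌈(35·144+103)/233⌉ − ⌈(34·144+103)/233⌉ = ⌈5143/233⌉ − ⌈4999/233⌉ = 23 − 22 = 1
n=35: ⌈(36·144+103)/233⌉ − ⌈(35·144+103)/233⌉ = ⌈5287/233⌉ − ⌈5143/233⌉ = 23 − 23 = 0
n=36: ⌈(37·144+103)/233⌉ − ⌈(36·144+103)/233⌉ = ⌈5431/233⌉ − ⌈5287/233⌉ = 24 − 23 = 1
n=37: ⌈(38·144+103)/233⌉ − ⌈(37·144+103)/233⌉ = ⌈5575/233⌉ − ⌈5431/233⌉ = 24 − 24 = 0
n=38: ⌈(39·144+103)/233⌉ − ⌈(38·144+103)/233⌉ = ⌈5719/233⌉ − ⌈5575/233⌉ = 25 − 24 = 1
n=39: ⌈(40·144+103)/233⌉ − ⌈(39·144+103)/233⌉ = ⌈5863/233⌉ − ⌈5719/233⌉ = 26 − 25 = 1
n=40: ⌈(41·144+103)/233⌉ − ⌈(40·144+103)/233⌉ = ⌈6007/233⌉ − ⌈5863/233⌉ = 26 − 26 = 0
n=41: ⌈(42·144+103)/233⌉ − ⌈(41·144+103)/233⌉ = ⌈6151/233⌉ − ⌈6007/233⌉ = 27 − 26 = 1
n=42: ⌈(43·144+103)/233⌉ − ⌈(42·144+103)/233⌉ = ⌈6295/233⌉ − ⌈6151/233⌉ = 28 − 27 = 1
n=43: ⌈(44·144+103)/233⌉ − ⌈(43·144+103)/233⌉ = ⌈6439/233⌉ − ⌈6295/233⌉ = 28 − 28 = 0
n=44: ⌈(45·144+103)/233⌉ − ⌈(44·144+103)/233⌉ = ⌈6583/233⌉ − ⌈6439/233⌉ = 29 − 28 = 1
n=45: ⌈(46·144+103)/233⌉ − ⌈(45·144+103)/233⌉ = ⌈6727/233⌉ − ⌈6583/233⌉ = 29 − 29 = 0
n=46: ⌈(47·144+103)/233⌉ − ⌈(46·144+103)/233⌉ = ⌈6871/233⌉ − ⌈6727/233⌉ = 30 − 29 = 1
n=47: ⌈(48·144+103)/233⌉ − ⌈(47·144+103)/233⌉ = ⌈7015/233⌉ − ⌈6871/233⌉ = 31 − 30 = 1
n=48: ⌈(49·144+103)/233⌉ − ⌈(48·144+103)/233⌉ = ⌈7159/233⌉ − ⌈7015/233⌉ = 31 − 31 = 0
n=49: ⌈(50·144+103)/233⌉ − ⌈(49·144+103)/233⌉ = ⌈7303/233⌉ − ⌈7159/233⌉ = 32 − 31 = 1
n=50: ⌈(51·144+103)/233⌉ − ⌈(50·144+103)/233⌉ = ⌈7447/233⌉ − ⌈7303/233⌉ = 32 − 32 = 0
n=51: ⌈(52·144+103)/233⌉ − ⌈(51·144+103)/233⌉ = ⌈7591/233⌉ − ⌈7447/233⌉ = 33 − 32 = 1
n=52: ⌈(53·144+103)/233⌉ − ⌈(52·144+103)/233⌉ = ⌈7735/233⌉ − ⌈7591/233⌉ = 34 − 33 = 1
n=53: ⌈(54·144+103)/233⌉ − ⌈(53·144+103)/233⌉ = ⌈7879/233⌉ − ⌈7735/233⌉ = 34 − 34 = 0
n=54: ⌈(55·144+103)/233⌉ − ⌈(54·144+103)/233⌉ = ⌈8023/233⌉ − ⌈7879/233⌉ = 35 − 34 = 1
n=55: ⌈(56·144+103)/233⌉ − ⌈(55·144+103)/233⌉ = ⌈8167/233⌉ − ⌈8023/233⌉ = 36 − 35 = 1
n=56: ⌈(57·144+103)/233⌉ − ⌈(56·144+103)/233⌉ = ⌈8311/233⌉ − ⌈8167/233⌉ = 36 − 36 = 0
n=57: ⌈(58·144+103)/233⌉ − ⌈(57·144+103)/233⌉ = ⌈8455/233⌉ − ⌈8311/233⌉ = 37 − 36 = 1
n=58: ⌈(59·144+103)/233⌉ − ⌈(58·144+103)/233⌉ = ⌈8599/233⌉ − ⌈8455/233⌉ = 37 − 37 = 0
n=59: ⌈(60·144+103)/233⌉ − ⌈(59·144+103)/233⌉ = ⌈8743/233⌉ − ⌈8599/233⌉ = 38 − 37 = 1
n=60: ⌈(61·144+103)/233⌉ − ⌈(60·144+103)/233⌉ = ⌈8887/233⌉ − ⌈8743/233⌉ = 39 − 38 = 1
n=61: ⌈(62·144+103)/233⌉ − ⌈(61·144+103)/233⌉ = ⌈9031/233⌉ − ⌈8887/233⌉ = 39 − 39 = 0
n=62: ⌈(63·144+103)/233⌉ − ⌈(62·144+103)/233⌉ = ⌈9175/233⌉ − ⌈9031/233⌉ = 40 − 39 = 1
n=63: ⌈(64·144+103)/233⌉ − ⌈(63·144+103)/233⌉ = ⌈9319/233⌉ − ⌈9175/233⌉ = 40 − 40 = 0
n=64: ⌈(65·144+103)/233⌉ − ⌈(64·144+103)/233⌉ = ⌈9463/233⌉ − ⌈9319/233⌉ = 41 − 40 = 1
n=65: ⌈(66·144+103)/233⌉ − ⌈(65·144+103)/233⌉ = ⌈9607/233⌉ − ⌈9463/233⌉ = 42 − 41 = 1
n=66: ⌈(67·144+103)/233⌉ − ⌈(66·144+103)/233⌉ = ⌈9751/233⌉ − ⌈9607/233⌉ = 42 − 42 = 0
n=67: ⌈(68·144+103)/233⌉ − ⌈(67·144+103)/233⌉ = ⌈9895/233⌉ − ⌈9751/233⌉ = 43 − 42 = 1
n=68: ⌈(69·144+103)/233⌉ − ⌈(68·144+103)/233⌉ = ⌈10039/233⌉ − ⌈9895/233⌉ = 44 − 43 = 1


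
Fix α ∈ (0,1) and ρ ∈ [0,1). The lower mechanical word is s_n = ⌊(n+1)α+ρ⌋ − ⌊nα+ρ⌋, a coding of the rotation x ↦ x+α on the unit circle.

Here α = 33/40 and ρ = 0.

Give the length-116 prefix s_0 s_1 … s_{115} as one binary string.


01111011111011111011110111110111110111110111101111101111101111011111011111011111011110111110111110111101111101111101

n=0: ⌊(1·33)/40⌋ − ⌊(0·33)/40⌋ = ⌊33/40⌋ − ⌊0/40⌋ = 0 − 0 = 0
n=1: ⌊(2·33)/40⌋ − ⌊(1·33)/40⌋ = ⌊66/40⌋ − ⌊33/40⌋ = 1 − 0 = 1
n=2: ⌊(3·33)/40⌋ − ⌊(2·33)/40⌋ = ⌊99/40⌋ − ⌊66/40⌋ = 2 − 1 = 1
n=3: ⌊(4·33)/40⌋ − ⌊(3·33)/40⌋ = ⌊132/40⌋ − ⌊99/40⌋ = 3 − 2 = 1
n=4: ⌊(5·33)/40⌋ − ⌊(4·33)/40⌋ = ⌊165/40⌋ − ⌊132/40⌋ = 4 − 3 = 1
n=5: ⌊(6·33)/40⌋ − ⌊(5·33)/40⌋ = ⌊198/40⌋ − ⌊165/40⌋ = 4 − 4 = 0
n=6: ⌊(7·33)/40⌋ − ⌊(6·33)/40⌋ = ⌊231/40⌋ − ⌊198/40⌋ = 5 − 4 = 1
n=7: ⌊(8·33)/40⌋ − ⌊(7·33)/40⌋ = ⌊264/40⌋ − ⌊231/40⌋ = 6 − 5 = 1
n=8: ⌊(9·33)/40⌋ − ⌊(8·33)/40⌋ = ⌊297/40⌋ − ⌊264/40⌋ = 7 − 6 = 1
n=9: ⌊(10·33)/40⌋ − ⌊(9·33)/40⌋ = ⌊330/40⌋ − ⌊297/40⌋ = 8 − 7 = 1
n=10: ⌊(11·33)/40⌋ − ⌊(10·33)/40⌋ = ⌊363/40⌋ − ⌊330/40⌋ = 9 − 8 = 1
n=11: ⌊(12·33)/40⌋ − ⌊(11·33)/40⌋ = ⌊396/40⌋ − ⌊363/40⌋ = 9 − 9 = 0
n=12: ⌊(13·33)/40⌋ − ⌊(12·33)/40⌋ = ⌊429/40⌋ − ⌊396/40⌋ = 10 − 9 = 1
n=13: ⌊(14·33)/40⌋ − ⌊(13·33)/40⌋ = ⌊462/40⌋ − ⌊429/40⌋ = 11 − 10 = 1
n=14: ⌊(15·33)/40⌋ − ⌊(14·33)/40⌋ = ⌊495/40⌋ − ⌊462/40⌋ = 12 − 11 = 1
n=15: ⌊(16·33)/40⌋ − ⌊(15·33)/40⌋ = ⌊528/40⌋ − ⌊495/40⌋ = 13 − 12 = 1
n=16: ⌊(17·33)/40⌋ − ⌊(16·33)/40⌋ = ⌊561/40⌋ − ⌊528/40⌋ = 14 − 13 = 1
n=17: ⌊(18·33)/40⌋ − ⌊(17·33)/40⌋ = ⌊594/40⌋ − ⌊561/40⌋ = 14 − 14 = 0
n=18: ⌊(19·33)/40⌋ − ⌊(18·33)/40⌋ = ⌊627/40⌋ − ⌊594/40⌋ = 15 − 14 = 1
n=19: ⌊(20·33)/40⌋ − ⌊(19·33)/40⌋ = ⌊660/40⌋ − ⌊627/40⌋ = 16 − 15 = 1
n=20: ⌊(21·33)/40⌋ − ⌊(20·33)/40⌋ = ⌊693/40⌋ − ⌊660/40⌋ = 17 − 16 = 1
n=21: ⌊(22·33)/40⌋ − ⌊(21·33)/40⌋ = ⌊726/40⌋ − ⌊693/40⌋ = 18 − 17 = 1
n=22: ⌊(23·33)/40⌋ − ⌊(22·33)/40⌋ = ⌊759/40⌋ − ⌊726/40⌋ = 18 − 18 = 0
n=23: ⌊(24·33)/40⌋ − ⌊(23·33)/40⌋ = ⌊792/40⌋ − ⌊759/40⌋ = 19 − 18 = 1
n=24: ⌊(25·33)/40⌋ − ⌊(24·33)/40⌋ = ⌊825/40⌋ − ⌊792/40⌋ = 20 − 19 = 1
n=25: ⌊(26·33)/40⌋ − ⌊(25·33)/40⌋ = ⌊858/40⌋ − ⌊825/40⌋ = 21 − 20 = 1
n=26: ⌊(27·33)/40⌋ − ⌊(26·33)/40⌋ = ⌊891/40⌋ − ⌊858/40⌋ = 22 − 21 = 1
n=27: ⌊(28·33)/40⌋ − ⌊(27·33)/40⌋ = ⌊924/40⌋ − ⌊891/40⌋ = 23 − 22 = 1
n=28: ⌊(29·33)/40⌋ − ⌊(28·33)/40⌋ = ⌊957/40⌋ − ⌊924/40⌋ = 23 − 23 = 0
n=29: ⌊(30·33)/40⌋ − ⌊(29·33)/40⌋ = ⌊990/40⌋ − ⌊957/40⌋ = 24 − 23 = 1
n=30: ⌊(31·33)/40⌋ − ⌊(30·33)/40⌋ = ⌊1023/40⌋ − ⌊990/40⌋ = 25 − 24 = 1
n=31: ⌊(32·33)/40⌋ − ⌊(31·33)/40⌋ = ⌊1056/40⌋ − ⌊1023/40⌋ = 26 − 25 = 1
n=32: ⌊(33·33)/40⌋ − ⌊(32·33)/40⌋ = ⌊1089/40⌋ − ⌊1056/40⌋ = 27 − 26 = 1
n=33: ⌊(34·33)/40⌋ − ⌊(33·33)/40⌋ = ⌊1122/40⌋ − ⌊1089/40⌋ = 28 − 27 = 1
n=34: ⌊(35·33)/40⌋ − ⌊(34·33)/40⌋ = ⌊1155/40⌋ − ⌊1122/40⌋ = 28 − 28 = 0
n=35: ⌊(36·33)/40⌋ − ⌊(35·33)/40⌋ = ⌊1188/40⌋ − ⌊1155/40⌋ = 29 − 28 = 1
n=36: ⌊(37·33)/40⌋ − ⌊(36·33)/40⌋ = ⌊1221/40⌋ − ⌊1188/40⌋ = 30 − 29 = 1
n=37: ⌊(38·33)/40⌋ − ⌊(37·33)/40⌋ = ⌊1254/40⌋ − ⌊1221/40⌋ = 31 − 30 = 1
n=38: ⌊(39·33)/40⌋ − ⌊(38·33)/40⌋ = ⌊1287/40⌋ − ⌊1254/40⌋ = 32 − 31 = 1
n=39: ⌊(40·33)/40⌋ − ⌊(39·33)/40⌋ = ⌊1320/40⌋ − ⌊1287/40⌋ = 33 − 32 = 1
n=40: ⌊(41·33)/40⌋ − ⌊(40·33)/40⌋ = ⌊1353/40⌋ − ⌊1320/40⌋ = 33 − 33 = 0
n=41: ⌊(42·33)/40⌋ − ⌊(41·33)/40⌋ = ⌊1386/40⌋ − ⌊1353/40⌋ = 34 − 33 = 1
n=42: ⌊(43·33)/40⌋ − ⌊(42·33)/40⌋ = ⌊1419/40⌋ − ⌊1386/40⌋ = 35 − 34 = 1
n=43: ⌊(44·33)/40⌋ − ⌊(43·33)/40⌋ = ⌊1452/40⌋ − ⌊1419/40⌋ = 36 − 35 = 1
n=44: ⌊(45·33)/40⌋ − ⌊(44·33)/40⌋ = ⌊1485/40⌋ − ⌊1452/40⌋ = 37 − 36 = 1
n=45: ⌊(46·33)/40⌋ − ⌊(45·33)/40⌋ = ⌊1518/40⌋ − ⌊1485/40⌋ = 37 − 37 = 0
n=46: ⌊(47·33)/40⌋ − ⌊(46·33)/40⌋ = ⌊1551/40⌋ − ⌊1518/40⌋ = 38 − 37 = 1
n=47: ⌊(48·33)/40⌋ − ⌊(47·33)/40⌋ = ⌊1584/40⌋ − ⌊1551/40⌋ = 39 − 38 = 1
n=48: ⌊(49·33)/40⌋ − ⌊(48·33)/40⌋ = ⌊1617/40⌋ − ⌊1584/40⌋ = 40 − 39 = 1
n=49: ⌊(50·33)/40⌋ − ⌊(49·33)/40⌋ = ⌊1650/40⌋ − ⌊1617/40⌋ = 41 − 40 = 1
n=50: ⌊(51·33)/40⌋ − ⌊(50·33)/40⌋ = ⌊1683/40⌋ − ⌊1650/40⌋ = 42 − 41 = 1
n=51: ⌊(52·33)/40⌋ − ⌊(51·33)/40⌋ = ⌊1716/40⌋ − ⌊1683/40⌋ = 42 − 42 = 0
n=52: ⌊(53·33)/40⌋ − ⌊(52·33)/40⌋ = ⌊1749/40⌋ − ⌊1716/40⌋ = 43 − 42 = 1
n=53: ⌊(54·33)/40⌋ − ⌊(53·33)/40⌋ = ⌊1782/40⌋ − ⌊1749/40⌋ = 44 − 43 = 1
n=54: ⌊(55·33)/40⌋ − ⌊(54·33)/40⌋ = ⌊1815/40⌋ − ⌊1782/40⌋ = 45 − 44 = 1
n=55: ⌊(56·33)/40⌋ − ⌊(55·33)/40⌋ = ⌊1848/40⌋ − ⌊1815/40⌋ = 46 − 45 = 1
n=56: ⌊(57·33)/40⌋ − ⌊(56·33)/40⌋ = ⌊1881/40⌋ − ⌊1848/40⌋ = 47 − 46 = 1
n=57: ⌊(58·33)/40⌋ − ⌊(57·33)/40⌋ = ⌊1914/40⌋ − ⌊1881/40⌋ = 47 − 47 = 0
n=58: ⌊(59·33)/40⌋ − ⌊(58·33)/40⌋ = ⌊1947/40⌋ − ⌊1914/40⌋ = 48 − 47 = 1
n=59: ⌊(60·33)/40⌋ − ⌊(59·33)/40⌋ = ⌊1980/40⌋ − ⌊1947/40⌋ = 49 − 48 = 1
n=60: ⌊(61·33)/40⌋ − ⌊(60·33)/40⌋ = ⌊2013/40⌋ − ⌊1980/40⌋ = 50 − 49 = 1
n=61: ⌊(62·33)/40⌋ − ⌊(61·33)/40⌋ = ⌊2046/40⌋ − ⌊2013/40⌋ = 51 − 50 = 1
n=62: ⌊(63·33)/40⌋ − ⌊(62·33)/40⌋ = ⌊2079/40⌋ − ⌊2046/40⌋ = 51 − 51 = 0
n=63: ⌊(64·33)/40⌋ − ⌊(63·33)/40⌋ = ⌊2112/40⌋ − ⌊2079/40⌋ = 52 − 51 = 1
n=64: ⌊(65·33)/40⌋ − ⌊(64·33)/40⌋ = ⌊2145/40⌋ − ⌊2112/40⌋ = 53 − 52 = 1
n=65: ⌊(66·33)/40⌋ − ⌊(65·33)/40⌋ = ⌊2178/40⌋ − ⌊2145/40⌋ = 54 − 53 = 1
n=66: ⌊(67·33)/40⌋ − ⌊(66·33)/40⌋ = ⌊2211/40⌋ − ⌊2178/40⌋ = 55 − 54 = 1
n=67: ⌊(68·33)/40⌋ − ⌊(67·33)/40⌋ = ⌊2244/40⌋ − ⌊2211/40⌋ = 56 − 55 = 1
n=68: ⌊(69·33)/40⌋ − ⌊(68·33)/40⌋ = ⌊2277/40⌋ − ⌊2244/40⌋ = 56 − 56 = 0
n=69: ⌊(70·33)/40⌋ − ⌊(69·33)/40⌋ = ⌊2310/40⌋ − ⌊2277/40⌋ = 57 − 56 = 1
n=70: ⌊(71·33)/40⌋ − ⌊(70·33)/40⌋ = ⌊2343/40⌋ − ⌊2310/40⌋ = 58 − 57 = 1
n=71: ⌊(72·33)/40⌋ − ⌊(71·33)/40⌋ = ⌊2376/40⌋ − ⌊2343/40⌋ = 59 − 58 = 1
n=72: ⌊(73·33)/40⌋ − ⌊(72·33)/40⌋ = ⌊2409/40⌋ − ⌊2376/40⌋ = 60 − 59 = 1
n=73: ⌊(74·33)/40⌋ − ⌊(73·33)/40⌋ = ⌊2442/40⌋ − ⌊2409/40⌋ = 61 − 60 = 1
n=74: ⌊(75·33)/40⌋ − ⌊(74·33)/40⌋ = ⌊2475/40⌋ − ⌊2442/40⌋ = 61 − 61 = 0
n=75: ⌊(76·33)/40⌋ − ⌊(75·33)/40⌋ = ⌊2508/40⌋ − ⌊2475/40⌋ = 62 − 61 = 1
n=76: ⌊(77·33)/40⌋ − ⌊(76·33)/40⌋ = ⌊2541/40⌋ − ⌊2508/40⌋ = 63 − 62 = 1
n=77: ⌊(78·33)/40⌋ − ⌊(77·33)/40⌋ = ⌊2574/40⌋ − ⌊2541/40⌋ = 64 − 63 = 1
n=78: ⌊(79·33)/40⌋ − ⌊(78·33)/40⌋ = ⌊2607/40⌋ − ⌊2574/40⌋ = 65 − 64 = 1
n=79: ⌊(80·33)/40⌋ − ⌊(79·33)/40⌋ = ⌊2640/40⌋ − ⌊2607/40⌋ = 66 − 65 = 1
n=80: ⌊(81·33)/40⌋ − ⌊(80·33)/40⌋ = ⌊2673/40⌋ − ⌊2640/40⌋ = 66 − 66 = 0
n=81: ⌊(82·33)/40⌋ − ⌊(81·33)/40⌋ = ⌊2706/40⌋ − ⌊2673/40⌋ = 67 − 66 = 1
n=82: ⌊(83·33)/40⌋ − ⌊(82·33)/40⌋ = ⌊2739/40⌋ − ⌊2706/40⌋ = 68 − 67 = 1
n=83: ⌊(84·33)/40⌋ − ⌊(83·33)/40⌋ = ⌊2772/40⌋ − ⌊2739/40⌋ = 69 − 68 = 1
n=84: ⌊(85·33)/40⌋ − ⌊(84·33)/40⌋ = ⌊2805/40⌋ − ⌊2772/40⌋ = 70 − 69 = 1
n=85: ⌊(86·33)/40⌋ − ⌊(85·33)/40⌋ = ⌊2838/40⌋ − ⌊2805/40⌋ = 70 − 70 = 0
n=86: ⌊(87·33)/40⌋ − ⌊(86·33)/40⌋ = ⌊2871/40⌋ − ⌊2838/40⌋ = 71 − 70 = 1
n=87: ⌊(88·33)/40⌋ − ⌊(87·33)/40⌋ = ⌊2904/40⌋ − ⌊2871/40⌋ = 72 − 71 = 1
n=88: ⌊(89·33)/40⌋ − ⌊(88·33)/40⌋ = ⌊2937/40⌋ − ⌊2904/40⌋ = 73 − 72 = 1
n=89: ⌊(90·33)/40⌋ − ⌊(89·33)/40⌋ = ⌊2970/40⌋ − ⌊2937/40⌋ = 74 − 73 = 1
n=90: ⌊(91·33)/40⌋ − ⌊(90·33)/40⌋ = ⌊3003/40⌋ − ⌊2970/40⌋ = 75 − 74 = 1
n=91: ⌊(92·33)/40⌋ − ⌊(91·33)/40⌋ = ⌊3036/40⌋ − ⌊3003/40⌋ = 75 − 75 = 0
n=92: ⌊(93·33)/40⌋ − ⌊(92·33)/40⌋ = ⌊3069/40⌋ − ⌊3036/40⌋ = 76 − 75 = 1
n=93: ⌊(94·33)/40⌋ − ⌊(93·33)/40⌋ = ⌊3102/40⌋ − ⌊3069/40⌋ = 77 − 76 = 1
n=94: ⌊(95·33)/40⌋ − ⌊(94·33)/40⌋ = ⌊3135/40⌋ − ⌊3102/40⌋ = 78 − 77 = 1
n=95: ⌊(96·33)/40⌋ − ⌊(95·33)/40⌋ = ⌊3168/40⌋ − ⌊3135/40⌋ = 79 − 78 = 1
n=96: ⌊(97·33)/40⌋ − ⌊(96·33)/40⌋ = ⌊3201/40⌋ − ⌊3168/40⌋ = 80 − 79 = 1
n=97: ⌊(98·33)/40⌋ − ⌊(97·33)/40⌋ = ⌊3234/40⌋ − ⌊3201/40⌋ = 80 − 80 = 0
n=98: ⌊(99·33)/40⌋ − ⌊(98·33)/40⌋ = ⌊3267/40⌋ − ⌊3234/40⌋ = 81 − 80 = 1
n=99: ⌊(100·33)/40⌋ − ⌊(99·33)/40⌋ = ⌊3300/40⌋ − ⌊3267/40⌋ = 82 − 81 = 1
n=100: ⌊(101·33)/40⌋ − ⌊(100·33)/40⌋ = ⌊3333/40⌋ − ⌊3300/40⌋ = 83 − 82 = 1
n=101: ⌊(102·33)/40⌋ − ⌊(101·33)/40⌋ = ⌊3366/40⌋ − ⌊3333/40⌋ = 84 − 83 = 1
n=102: ⌊(103·33)/40⌋ − ⌊(102·33)/40⌋ = ⌊3399/40⌋ − ⌊3366/40⌋ = 84 − 84 = 0
n=103: ⌊(104·33)/40⌋ − ⌊(103·33)/40⌋ = ⌊3432/40⌋ − ⌊3399/40⌋ = 85 − 84 = 1
n=104: ⌊(105·33)/40⌋ − ⌊(104·33)/40⌋ = ⌊3465/40⌋ − ⌊3432/40⌋ = 86 − 85 = 1
n=105: ⌊(106·33)/40⌋ − ⌊(105·33)/40⌋ = ⌊3498/40⌋ − ⌊3465/40⌋ = 87 − 86 = 1
n=106: ⌊(107·33)/40⌋ − ⌊(106·33)/40⌋ = ⌊3531/40⌋ − ⌊3498/40⌋ = 88 − 87 = 1
n=107: ⌊(108·33)/40⌋ − ⌊(107·33)/40⌋ = ⌊3564/40⌋ − ⌊3531/40⌋ = 89 − 88 = 1
n=108: ⌊(109·33)/40⌋ − ⌊(108·33)/40⌋ = ⌊3597/40⌋ − ⌊3564/40⌋ = 89 − 89 = 0
n=109: ⌊(110·33)/40⌋ − ⌊(109·33)/40⌋ = ⌊3630/40⌋ − ⌊3597/40⌋ = 90 − 89 = 1
n=110: ⌊(111·33)/40⌋ − ⌊(110·33)/40⌋ = ⌊3663/40⌋ − ⌊3630/40⌋ = 91 − 90 = 1
n=111: ⌊(112·33)/40⌋ − ⌊(111·33)/40⌋ = ⌊3696/40⌋ − ⌊3663/40⌋ = 92 − 91 = 1
n=112: ⌊(113·33)/40⌋ − ⌊(112·33)/40⌋ = ⌊3729/40⌋ − ⌊3696/40⌋ = 93 − 92 = 1
n=113: ⌊(114·33)/40⌋ − ⌊(113·33)/40⌋ = ⌊3762/40⌋ − ⌊3729/40⌋ = 94 − 93 = 1
n=114: ⌊(115·33)/40⌋ − ⌊(114·33)/40⌋ = ⌊3795/40⌋ − ⌊3762/40⌋ = 94 − 94 = 0
n=115: ⌊(116·33)/40⌋ − ⌊(115·33)/40⌋ = ⌊3828/40⌋ − ⌊3795/40⌋ = 95 − 94 = 1


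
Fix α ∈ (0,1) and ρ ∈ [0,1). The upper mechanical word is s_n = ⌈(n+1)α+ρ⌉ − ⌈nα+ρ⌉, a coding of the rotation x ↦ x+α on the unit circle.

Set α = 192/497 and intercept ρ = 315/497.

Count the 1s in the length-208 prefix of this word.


80

#1s = Σ_{n=0}^{207} s_n = Σ_{n=0}^{207} (⌈(n+1)α+ρ⌉ − ⌈nα+ρ⌉)
the sum telescopes: every ⌈nα+ρ⌉ with 0 < n < 208 appears once with + and once with −, leaving ⌈208α+ρ⌉ − ⌈0·α+ρ⌉
208α + ρ = (208·192 + 315) / 497 = 40251/497
ρ = 315/497
⌈40251/497⌉ = 81,  ⌈315/497⌉ = 1
#1s = 81 − 1 = 80


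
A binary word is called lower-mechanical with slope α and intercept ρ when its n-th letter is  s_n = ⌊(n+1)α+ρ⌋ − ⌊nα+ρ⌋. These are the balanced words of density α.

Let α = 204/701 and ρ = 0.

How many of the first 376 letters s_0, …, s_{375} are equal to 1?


#1s = Σ_{n=0}^{375} s_n = Σ_{n=0}^{375} (⌊(n+1)α+ρ⌋ − ⌊nα+ρ⌋)
the sum telescopes: every ⌊nα+ρ⌋ with 0 < n < 376 appears once with + and once with −, leaving ⌊376α+ρ⌋ − ⌊0·α+ρ⌋
376α + ρ = (376·204) / 701 = 76704/701
ρ = 0/701
⌊76704/701⌋ = 109,  ⌊0/701⌋ = 0
#1s = 109 − 0 = 109

109


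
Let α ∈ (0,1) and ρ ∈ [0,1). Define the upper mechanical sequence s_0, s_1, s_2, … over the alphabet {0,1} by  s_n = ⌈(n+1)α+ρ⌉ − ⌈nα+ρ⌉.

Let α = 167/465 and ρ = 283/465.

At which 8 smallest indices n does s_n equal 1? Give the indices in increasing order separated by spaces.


n=0: ⌈450/465⌉−⌈283/465⌉ = 1−1 = 0
n=1: ⌈617/465⌉−⌈450/465⌉ = 2−1 = 1  ← one
n=2: ⌈784/465⌉−⌈617/465⌉ = 2−2 = 0
n=3: ⌈951/465⌉−⌈784/465⌉ = 3−2 = 1  ← one
n=4: ⌈1118/465⌉−⌈951/465⌉ = 3−3 = 0
n=5: ⌈1285/465⌉−⌈1118/465⌉ = 3−3 = 0
n=6: ⌈1452/465⌉−⌈1285/465⌉ = 4−3 = 1  ← one
n=7: ⌈1619/465⌉−⌈1452/465⌉ = 4−4 = 0
n=8: ⌈1786/465⌉−⌈1619/465⌉ = 4−4 = 0
n=9: ⌈1953/465⌉−⌈1786/465⌉ = 5−4 = 1  ← one
n=10: ⌈2120/465⌉−⌈1953/465⌉ = 5−5 = 0
n=11: ⌈2287/465⌉−⌈2120/465⌉ = 5−5 = 0
n=12: ⌈2454/465⌉−⌈2287/465⌉ = 6−5 = 1  ← one
n=13: ⌈2621/465⌉−⌈2454/465⌉ = 6−6 = 0
n=14: ⌈2788/465⌉−⌈2621/465⌉ = 6−6 = 0
n=15: ⌈2955/465⌉−⌈2788/465⌉ = 7−6 = 1  ← one
n=16: ⌈3122/465⌉−⌈2955/465⌉ = 7−7 = 0
n=17: ⌈3289/465⌉−⌈3122/465⌉ = 8−7 = 1  ← one
n=18: ⌈3456/465⌉−⌈3289/465⌉ = 8−8 = 0
n=19: ⌈3623/465⌉−⌈3456/465⌉ = 8−8 = 0
n=20: ⌈3790/465⌉−⌈3623/465⌉ = 9−8 = 1  ← one
positions of the first 8 ones: 1 3 6 9 12 15 17 20

1 3 6 9 12 15 17 20


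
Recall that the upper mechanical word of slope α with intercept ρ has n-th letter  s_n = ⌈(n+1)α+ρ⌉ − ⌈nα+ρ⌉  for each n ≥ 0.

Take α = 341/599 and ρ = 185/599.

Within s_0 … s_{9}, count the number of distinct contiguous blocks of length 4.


t_n = ⌈(n·341+185)/599⌉ for n = 0 … 10:
  n=0…9: ⌈185/599⌉=1 ⌈526/599⌉=1 ⌈867/599⌉=2 ⌈1208/599⌉=3 ⌈1549/599⌉=3 ⌈1890/599⌉=4 ⌈2231/599⌉=4 ⌈2572/599⌉=5 ⌈2913/599⌉=5 ⌈3254/599⌉=6
  n=10: ⌈3595/599⌉=7
s_n = t_(n+1) − t_n for n = 0 … 9 gives
prefix = 0110101011
slide a length-4 window over [0..3] … [6..9] (7 windows); first occurrence of each distinct factor:
  [  0..  3] 0110
  [  1..  4] 1101
  [  2..  5] 1010
  [  3..  6] 0101
  [  6..  9] 1011
  (the other 2 windows repeat one of these)
distinct factors: {0101, 0110, 1010, 1011, 1101}
count = 5  (Sturmian bound for length 4 is 5)

5


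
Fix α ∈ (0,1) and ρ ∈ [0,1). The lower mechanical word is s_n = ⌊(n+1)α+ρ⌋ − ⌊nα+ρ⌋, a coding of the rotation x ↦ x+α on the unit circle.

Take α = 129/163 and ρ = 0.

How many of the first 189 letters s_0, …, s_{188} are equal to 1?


149

#1s = Σ_{n=0}^{188} s_n = Σ_{n=0}^{188} (⌊(n+1)α+ρ⌋ − ⌊nα+ρ⌋)
the sum telescopes: every ⌊nα+ρ⌋ with 0 < n < 189 appears once with + and once with −, leaving ⌊189α+ρ⌋ − ⌊0·α+ρ⌋
189α + ρ = (189·129) / 163 = 24381/163
ρ = 0/163
⌊24381/163⌋ = 149,  ⌊0/163⌋ = 0
#1s = 149 − 0 = 149


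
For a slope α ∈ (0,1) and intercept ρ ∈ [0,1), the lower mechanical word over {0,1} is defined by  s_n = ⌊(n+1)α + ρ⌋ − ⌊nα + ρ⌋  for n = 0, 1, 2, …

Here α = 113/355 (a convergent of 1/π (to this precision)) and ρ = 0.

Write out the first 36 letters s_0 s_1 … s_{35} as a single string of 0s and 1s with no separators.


000100100100100100100100010010010010

n=0: ⌊(1·113)/355⌋ − ⌊(0·113)/355⌋ = ⌊113/355⌋ − ⌊0/355⌋ = 0 − 0 = 0
n=1: ⌊(2·113)/355⌋ − ⌊(1·113)/355⌋ = ⌊226/355⌋ − ⌊113/355⌋ = 0 − 0 = 0
n=2: ⌊(3·113)/355⌋ − ⌊(2·113)/355⌋ = ⌊339/355⌋ − ⌊226/355⌋ = 0 − 0 = 0
n=3: ⌊(4·113)/355⌋ − ⌊(3·113)/355⌋ = ⌊452/355⌋ − ⌊339/355⌋ = 1 − 0 = 1
n=4: ⌊(5·113)/355⌋ − ⌊(4·113)/355⌋ = ⌊565/355⌋ − ⌊452/355⌋ = 1 − 1 = 0
n=5: ⌊(6·113)/355⌋ − ⌊(5·113)/355⌋ = ⌊678/355⌋ − ⌊565/355⌋ = 1 − 1 = 0
n=6: ⌊(7·113)/355⌋ − ⌊(6·113)/355⌋ = ⌊791/355⌋ − ⌊678/355⌋ = 2 − 1 = 1
n=7: ⌊(8·113)/355⌋ − ⌊(7·113)/355⌋ = ⌊904/355⌋ − ⌊791/355⌋ = 2 − 2 = 0
n=8: ⌊(9·113)/355⌋ − ⌊(8·113)/355⌋ = ⌊1017/355⌋ − ⌊904/355⌋ = 2 − 2 = 0
n=9: ⌊(10·113)/355⌋ − ⌊(9·113)/355⌋ = ⌊1130/355⌋ − ⌊1017/355⌋ = 3 − 2 = 1
n=10: ⌊(11·113)/355⌋ − ⌊(10·113)/355⌋ = ⌊1243/355⌋ − ⌊1130/355⌋ = 3 − 3 = 0
n=11: ⌊(12·113)/355⌋ − ⌊(11·113)/355⌋ = ⌊1356/355⌋ − ⌊1243/355⌋ = 3 − 3 = 0
n=12: ⌊(13·113)/355⌋ − ⌊(12·113)/355⌋ = ⌊1469/355⌋ − ⌊1356/355⌋ = 4 − 3 = 1
n=13: ⌊(14·113)/355⌋ − ⌊(13·113)/355⌋ = ⌊1582/355⌋ − ⌊1469/355⌋ = 4 − 4 = 0
n=14: ⌊(15·113)/355⌋ − ⌊(14·113)/355⌋ = ⌊1695/355⌋ − ⌊1582/355⌋ = 4 − 4 = 0
n=15: ⌊(16·113)/355⌋ − ⌊(15·113)/355⌋ = ⌊1808/355⌋ − ⌊1695/355⌋ = 5 − 4 = 1
n=16: ⌊(17·113)/355⌋ − ⌊(16·113)/355⌋ = ⌊1921/355⌋ − ⌊1808/355⌋ = 5 − 5 = 0
n=17: ⌊(18·113)/355⌋ − ⌊(17·113)/355⌋ = ⌊2034/355⌋ − ⌊1921/355⌋ = 5 − 5 = 0
n=18: ⌊(19·113)/355⌋ − ⌊(18·113)/355⌋ = ⌊2147/355⌋ − ⌊2034/355⌋ = 6 − 5 = 1
n=19: ⌊(20·113)/355⌋ − ⌊(19·113)/355⌋ = ⌊2260/355⌋ − ⌊2147/355⌋ = 6 − 6 = 0
n=20: ⌊(21·113)/355⌋ − ⌊(20·113)/355⌋ = ⌊2373/355⌋ − ⌊2260/355⌋ = 6 − 6 = 0
n=21: ⌊(22·113)/355⌋ − ⌊(21·113)/355⌋ = ⌊2486/355⌋ − ⌊2373/355⌋ = 7 − 6 = 1
n=22: ⌊(23·113)/355⌋ − ⌊(22·113)/355⌋ = ⌊2599/355⌋ − ⌊2486/355⌋ = 7 − 7 = 0
n=23: ⌊(24·113)/355⌋ − ⌊(23·113)/355⌋ = ⌊2712/355⌋ − ⌊2599/355⌋ = 7 − 7 = 0
n=24: ⌊(25·113)/355⌋ − ⌊(24·113)/355⌋ = ⌊2825/355⌋ − ⌊2712/355⌋ = 7 − 7 = 0
n=25: ⌊(26·113)/355⌋ − ⌊(25·113)/355⌋ = ⌊2938/355⌋ − ⌊2825/355⌋ = 8 − 7 = 1
n=26: ⌊(27·113)/355⌋ − ⌊(26·113)/355⌋ = ⌊3051/355⌋ − ⌊2938/355⌋ = 8 − 8 = 0
n=27: ⌊(28·113)/355⌋ − ⌊(27·113)/355⌋ = ⌊3164/355⌋ − ⌊3051/355⌋ = 8 − 8 = 0
n=28: ⌊(29·113)/355⌋ − ⌊(28·113)/355⌋ = ⌊3277/355⌋ − ⌊3164/355⌋ = 9 − 8 = 1
n=29: ⌊(30·113)/355⌋ − ⌊(29·113)/355⌋ = ⌊3390/355⌋ − ⌊3277/355⌋ = 9 − 9 = 0
n=30: ⌊(31·113)/355⌋ − ⌊(30·113)/355⌋ = ⌊3503/355⌋ − ⌊3390/355⌋ = 9 − 9 = 0
n=31: ⌊(32·113)/355⌋ − ⌊(31·113)/355⌋ = ⌊3616/355⌋ − ⌊3503/355⌋ = 10 − 9 = 1
n=32: ⌊(33·113)/355⌋ − ⌊(32·113)/355⌋ = ⌊3729/355⌋ − ⌊3616/355⌋ = 10 − 10 = 0
n=33: ⌊(34·113)/355⌋ − ⌊(33·113)/355⌋ = ⌊3842/355⌋ − ⌊3729/355⌋ = 10 − 10 = 0
n=34: ⌊(35·113)/355⌋ − ⌊(34·113)/355⌋ = ⌊3955/355⌋ − ⌊3842/355⌋ = 11 − 10 = 1
n=35: ⌊(36·113)/355⌋ − ⌊(35·113)/355⌋ = ⌊4068/355⌋ − ⌊3955/355⌋ = 11 − 11 = 0


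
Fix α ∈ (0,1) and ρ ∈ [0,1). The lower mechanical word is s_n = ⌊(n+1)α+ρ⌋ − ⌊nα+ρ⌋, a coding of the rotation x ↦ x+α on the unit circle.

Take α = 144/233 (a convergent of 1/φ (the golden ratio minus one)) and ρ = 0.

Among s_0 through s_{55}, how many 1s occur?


34

#1s = Σ_{n=0}^{55} s_n = Σ_{n=0}^{55} (⌊(n+1)α+ρ⌋ − ⌊nα+ρ⌋)
the sum telescopes: every ⌊nα+ρ⌋ with 0 < n < 56 appears once with + and once with −, leaving ⌊56α+ρ⌋ − ⌊0·α+ρ⌋
56α + ρ = (56·144) / 233 = 8064/233
ρ = 0/233
⌊8064/233⌋ = 34,  ⌊0/233⌋ = 0
#1s = 34 − 0 = 34


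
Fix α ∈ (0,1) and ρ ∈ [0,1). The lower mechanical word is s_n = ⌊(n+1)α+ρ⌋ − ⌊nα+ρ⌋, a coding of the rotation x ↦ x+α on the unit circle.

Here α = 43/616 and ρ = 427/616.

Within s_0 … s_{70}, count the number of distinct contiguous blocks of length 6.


7

t_n = ⌊(n·43+427)/616⌋ for n = 0 … 71:
  n=0…9: ⌊427/616⌋=0 ⌊470/616⌋=0 ⌊513/616⌋=0 ⌊556/616⌋=0 ⌊599/616⌋=0 ⌊642/616⌋=1 ⌊685/616⌋=1 ⌊728/616⌋=1 ⌊771/616⌋=1 ⌊814/616⌋=1
  n=10…19: ⌊857/616⌋=1 ⌊900/616⌋=1 ⌊943/616⌋=1 ⌊986/616⌋=1 ⌊1029/616⌋=1 ⌊1072/616⌋=1 ⌊1115/616⌋=1 ⌊1158/616⌋=1 ⌊1201/616⌋=1 ⌊1244/616⌋=2
  n=20…29: ⌊1287/616⌋=2 ⌊1330/616⌋=2 ⌊1373/616⌋=2 ⌊1416/616⌋=2 ⌊1459/616⌋=2 ⌊1502/616⌋=2 ⌊1545/616⌋=2 ⌊1588/616⌋=2 ⌊1631/616⌋=2 ⌊1674/616⌋=2
  n=30…39: ⌊1717/616⌋=2 ⌊1760/616⌋=2 ⌊1803/616⌋=2 ⌊1846/616⌋=2 ⌊1889/616⌋=3 ⌊1932/616⌋=3 ⌊1975/616⌋=3 ⌊2018/616⌋=3 ⌊2061/616⌋=3 ⌊2104/616⌋=3
  n=40…49: ⌊2147/616⌋=3 ⌊2190/616⌋=3 ⌊2233/616⌋=3 ⌊2276/616⌋=3 ⌊2319/616⌋=3 ⌊2362/616⌋=3 ⌊2405/616⌋=3 ⌊2448/616⌋=3 ⌊2491/616⌋=4 ⌊2534/616⌋=4
  n=50…59: ⌊2577/616⌋=4 ⌊2620/616⌋=4 ⌊2663/616⌋=4 ⌊2706/616⌋=4 ⌊2749/616⌋=4 ⌊2792/616⌋=4 ⌊2835/616⌋=4 ⌊2878/616⌋=4 ⌊2921/616⌋=4 ⌊2964/616⌋=4
  n=60…69: ⌊3007/616⌋=4 ⌊3050/616⌋=4 ⌊3093/616⌋=5 ⌊3136/616⌋=5 ⌊3179/616⌋=5 ⌊3222/616⌋=5 ⌊3265/616⌋=5 ⌊3308/616⌋=5 ⌊3351/616⌋=5 ⌊3394/616⌋=5
  n=70…71: ⌊3437/616⌋=5 ⌊3480/616⌋=5
s_n = t_(n+1) − t_n for n = 0 … 70 gives
prefix = 00001000000000000010000000000000010000000000000100000000000001000000000
slide a length-6 window over [0..5] … [65..70] (66 windows); first occurrence of each distinct factor:
  [  0..  5] 000010
  [  1..  6] 000100
  [  2..  7] 001000
  [  3..  8] 010000
  [  4..  9] 100000
  [  5.. 10] 000000
  [ 13.. 18] 000001
  (the other 59 windows repeat one of these)
distinct factors: {000000, 000001, 000010, 000100, 001000, 010000, 100000}
count = 7  (Sturmian bound for length 6 is 7)


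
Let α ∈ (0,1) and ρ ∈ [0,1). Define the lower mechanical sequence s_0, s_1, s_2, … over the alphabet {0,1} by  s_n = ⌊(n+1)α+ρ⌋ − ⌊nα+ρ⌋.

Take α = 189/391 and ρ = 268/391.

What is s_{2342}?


1

(n+1)α + ρ = (2343·189 + 268) / 391 = 443095/391
nα + ρ     = (2342·189 + 268) / 391 = 442906/391
⌊443095/391⌋ = 1133,  ⌊442906/391⌋ = 1132
s_{2342} = 1133 − 1132 = 1


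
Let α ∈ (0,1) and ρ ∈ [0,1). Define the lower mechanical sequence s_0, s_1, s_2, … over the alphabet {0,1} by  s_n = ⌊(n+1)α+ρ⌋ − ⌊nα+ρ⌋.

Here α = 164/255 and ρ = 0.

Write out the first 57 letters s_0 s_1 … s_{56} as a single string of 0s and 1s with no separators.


010110110110110101101101101101011011011011010110110110110

n=0: ⌊(1·164)/255⌋ − ⌊(0·164)/255⌋ = ⌊164/255⌋ − ⌊0/255⌋ = 0 − 0 = 0
n=1: ⌊(2·164)/255⌋ − ⌊(1·164)/255⌋ = ⌊328/255⌋ − ⌊164/255⌋ = 1 − 0 = 1
n=2: ⌊(3·164)/255⌋ − ⌊(2·164)/255⌋ = ⌊492/255⌋ − ⌊328/255⌋ = 1 − 1 = 0
n=3: ⌊(4·164)/255⌋ − ⌊(3·164)/255⌋ = ⌊656/255⌋ − ⌊492/255⌋ = 2 − 1 = 1
n=4: ⌊(5·164)/255⌋ − ⌊(4·164)/255⌋ = ⌊820/255⌋ − ⌊656/255⌋ = 3 − 2 = 1
n=5: ⌊(6·164)/255⌋ − ⌊(5·164)/255⌋ = ⌊984/255⌋ − ⌊820/255⌋ = 3 − 3 = 0
n=6: ⌊(7·164)/255⌋ − ⌊(6·164)/255⌋ = ⌊1148/255⌋ − ⌊984/255⌋ = 4 − 3 = 1
n=7: ⌊(8·164)/255⌋ − ⌊(7·164)/255⌋ = ⌊1312/255⌋ − ⌊1148/255⌋ = 5 − 4 = 1
n=8: ⌊(9·164)/255⌋ − ⌊(8·164)/255⌋ = ⌊1476/255⌋ − ⌊1312/255⌋ = 5 − 5 = 0
n=9: ⌊(10·164)/255⌋ − ⌊(9·164)/255⌋ = ⌊1640/255⌋ − ⌊1476/255⌋ = 6 − 5 = 1
n=10: ⌊(11·164)/255⌋ − ⌊(10·164)/255⌋ = ⌊1804/255⌋ − ⌊1640/255⌋ = 7 − 6 = 1
n=11: ⌊(12·164)/255⌋ − ⌊(11·164)/255⌋ = ⌊1968/255⌋ − ⌊1804/255⌋ = 7 − 7 = 0
n=12: ⌊(13·164)/255⌋ − ⌊(12·164)/255⌋ = ⌊2132/255⌋ − ⌊1968/255⌋ = 8 − 7 = 1
n=13: ⌊(14·164)/255⌋ − ⌊(13·164)/255⌋ = ⌊2296/255⌋ − ⌊2132/255⌋ = 9 − 8 = 1
n=14: ⌊(15·164)/255⌋ − ⌊(14·164)/255⌋ = ⌊2460/255⌋ − ⌊2296/255⌋ = 9 − 9 = 0
n=15: ⌊(16·164)/255⌋ − ⌊(15·164)/255⌋ = ⌊2624/255⌋ − ⌊2460/255⌋ = 10 − 9 = 1
n=16: ⌊(17·164)/255⌋ − ⌊(16·164)/255⌋ = ⌊2788/255⌋ − ⌊2624/255⌋ = 10 − 10 = 0
n=17: ⌊(18·164)/255⌋ − ⌊(17·164)/255⌋ = ⌊2952/255⌋ − ⌊2788/255⌋ = 11 − 10 = 1
n=18: ⌊(19·164)/255⌋ − ⌊(18·164)/255⌋ = ⌊3116/255⌋ − ⌊2952/255⌋ = 12 − 11 = 1
n=19: ⌊(20·164)/255⌋ − ⌊(19·164)/255⌋ = ⌊3280/255⌋ − ⌊3116/255⌋ = 12 − 12 = 0
n=20: ⌊(21·164)/255⌋ − ⌊(20·164)/255⌋ = ⌊3444/255⌋ − ⌊3280/255⌋ = 13 − 12 = 1
n=21: ⌊(22·164)/255⌋ − ⌊(21·164)/255⌋ = ⌊3608/255⌋ − ⌊3444/255⌋ = 14 − 13 = 1
n=22: ⌊(23·164)/255⌋ − ⌊(22·164)/255⌋ = ⌊3772/255⌋ − ⌊3608/255⌋ = 14 − 14 = 0
n=23: ⌊(24·164)/255⌋ − ⌊(23·164)/255⌋ = ⌊3936/255⌋ − ⌊3772/255⌋ = 15 − 14 = 1
n=24: ⌊(25·164)/255⌋ − ⌊(24·164)/255⌋ = ⌊4100/255⌋ − ⌊3936/255⌋ = 16 − 15 = 1
n=25: ⌊(26·164)/255⌋ − ⌊(25·164)/255⌋ = ⌊4264/255⌋ − ⌊4100/255⌋ = 16 − 16 = 0
n=26: ⌊(27·164)/255⌋ − ⌊(26·164)/255⌋ = ⌊4428/255⌋ − ⌊4264/255⌋ = 17 − 16 = 1
n=27: ⌊(28·164)/255⌋ − ⌊(27·164)/255⌋ = ⌊4592/255⌋ − ⌊4428/255⌋ = 18 − 17 = 1
n=28: ⌊(29·164)/255⌋ − ⌊(28·164)/255⌋ = ⌊4756/255⌋ − ⌊4592/255⌋ = 18 − 18 = 0
n=29: ⌊(30·164)/255⌋ − ⌊(29·164)/255⌋ = ⌊4920/255⌋ − ⌊4756/255⌋ = 19 − 18 = 1
n=30: ⌊(31·164)/255⌋ − ⌊(30·164)/255⌋ = ⌊5084/255⌋ − ⌊4920/255⌋ = 19 − 19 = 0
n=31: ⌊(32·164)/255⌋ − ⌊(31·164)/255⌋ = ⌊5248/255⌋ − ⌊5084/255⌋ = 20 − 19 = 1
n=32: ⌊(33·164)/255⌋ − ⌊(32·164)/255⌋ = ⌊5412/255⌋ − ⌊5248/255⌋ = 21 − 20 = 1
n=33: ⌊(34·164)/255⌋ − ⌊(33·164)/255⌋ = ⌊5576/255⌋ − ⌊5412/255⌋ = 21 − 21 = 0
n=34: ⌊(35·164)/255⌋ − ⌊(34·164)/255⌋ = ⌊5740/255⌋ − ⌊5576/255⌋ = 22 − 21 = 1
n=35: ⌊(36·164)/255⌋ − ⌊(35·164)/255⌋ = ⌊5904/255⌋ − ⌊5740/255⌋ = 23 − 22 = 1
n=36: ⌊(37·164)/255⌋ − ⌊(36·164)/255⌋ = ⌊6068/255⌋ − ⌊5904/255⌋ = 23 − 23 = 0
n=37: ⌊(38·164)/255⌋ − ⌊(37·164)/255⌋ = ⌊6232/255⌋ − ⌊6068/255⌋ = 24 − 23 = 1
n=38: ⌊(39·164)/255⌋ − ⌊(38·164)/255⌋ = ⌊6396/255⌋ − ⌊6232/255⌋ = 25 − 24 = 1
n=39: ⌊(40·164)/255⌋ − ⌊(39·164)/255⌋ = ⌊6560/255⌋ − ⌊6396/255⌋ = 25 − 25 = 0
n=40: ⌊(41·164)/255⌋ − ⌊(40·164)/255⌋ = ⌊6724/255⌋ − ⌊6560/255⌋ = 26 − 25 = 1
n=41: ⌊(42·164)/255⌋ − ⌊(41·164)/255⌋ = ⌊6888/255⌋ − ⌊6724/255⌋ = 27 − 26 = 1
n=42: ⌊(43·164)/255⌋ − ⌊(42·164)/255⌋ = ⌊7052/255⌋ − ⌊6888/255⌋ = 27 − 27 = 0
n=43: ⌊(44·164)/255⌋ − ⌊(43·164)/255⌋ = ⌊7216/255⌋ − ⌊7052/255⌋ = 28 − 27 = 1
n=44: ⌊(45·164)/255⌋ − ⌊(44·164)/255⌋ = ⌊7380/255⌋ − ⌊7216/255⌋ = 28 − 28 = 0
n=45: ⌊(46·164)/255⌋ − ⌊(45·164)/255⌋ = ⌊7544/255⌋ − ⌊7380/255⌋ = 29 − 28 = 1
n=46: ⌊(47·164)/255⌋ − ⌊(46·164)/255⌋ = ⌊7708/255⌋ − ⌊7544/255⌋ = 30 − 29 = 1
n=47: ⌊(48·164)/255⌋ − ⌊(47·164)/255⌋ = ⌊7872/255⌋ − ⌊7708/255⌋ = 30 − 30 = 0
n=48: ⌊(49·164)/255⌋ − ⌊(48·164)/255⌋ = ⌊8036/255⌋ − ⌊7872/255⌋ = 31 − 30 = 1
n=49: ⌊(50·164)/255⌋ − ⌊(49·164)/255⌋ = ⌊8200/255⌋ − ⌊8036/255⌋ = 32 − 31 = 1
n=50: ⌊(51·164)/255⌋ − ⌊(50·164)/255⌋ = ⌊8364/255⌋ − ⌊8200/255⌋ = 32 − 32 = 0
n=51: ⌊(52·164)/255⌋ − ⌊(51·164)/255⌋ = ⌊8528/255⌋ − ⌊8364/255⌋ = 33 − 32 = 1
n=52: ⌊(53·164)/255⌋ − ⌊(52·164)/255⌋ = ⌊8692/255⌋ − ⌊8528/255⌋ = 34 − 33 = 1
n=53: ⌊(54·164)/255⌋ − ⌊(53·164)/255⌋ = ⌊8856/255⌋ − ⌊8692/255⌋ = 34 − 34 = 0
n=54: ⌊(55·164)/255⌋ − ⌊(54·164)/255⌋ = ⌊9020/255⌋ − ⌊8856/255⌋ = 35 − 34 = 1
n=55: ⌊(56·164)/255⌋ − ⌊(55·164)/255⌋ = ⌊9184/255⌋ − ⌊9020/255⌋ = 36 − 35 = 1
n=56: ⌊(57·164)/255⌋ − ⌊(56·164)/255⌋ = ⌊9348/255⌋ − ⌊9184/255⌋ = 36 − 36 = 0
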